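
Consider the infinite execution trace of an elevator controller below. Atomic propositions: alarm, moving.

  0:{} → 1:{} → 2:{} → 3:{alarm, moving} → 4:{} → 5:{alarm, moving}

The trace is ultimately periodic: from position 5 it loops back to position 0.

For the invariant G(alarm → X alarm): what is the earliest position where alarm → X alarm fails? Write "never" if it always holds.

Check alarm → X alarm at each position in order: 0 ✓, 1 ✓, 2 ✓.
At position 3 the labels are {alarm, moving} and the next position 4 has {}, so alarm → X alarm is false there. This is the first violation.

3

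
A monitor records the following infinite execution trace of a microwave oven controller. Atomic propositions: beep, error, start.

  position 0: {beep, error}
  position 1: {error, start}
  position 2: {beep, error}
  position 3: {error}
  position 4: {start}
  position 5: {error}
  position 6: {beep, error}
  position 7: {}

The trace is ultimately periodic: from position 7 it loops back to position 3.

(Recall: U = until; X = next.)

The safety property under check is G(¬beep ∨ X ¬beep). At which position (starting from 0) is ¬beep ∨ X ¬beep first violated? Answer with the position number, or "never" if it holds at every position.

never

¬beep ∨ X ¬beep holds at every position 0..7, and those are all the positions the trace ever visits, so the invariant G(¬beep ∨ X ¬beep) is never violated.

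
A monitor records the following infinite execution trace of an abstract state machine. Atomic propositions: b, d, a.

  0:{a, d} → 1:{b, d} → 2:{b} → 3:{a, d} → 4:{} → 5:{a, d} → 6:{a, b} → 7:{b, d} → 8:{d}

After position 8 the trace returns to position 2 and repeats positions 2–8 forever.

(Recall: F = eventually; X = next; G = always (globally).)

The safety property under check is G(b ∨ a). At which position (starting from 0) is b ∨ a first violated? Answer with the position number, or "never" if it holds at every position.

4

Check b ∨ a at each position in order: 0 ✓, 1 ✓, 2 ✓, 3 ✓.
At position 4 the labels are {}, so b ∨ a is false there. This is the first violation.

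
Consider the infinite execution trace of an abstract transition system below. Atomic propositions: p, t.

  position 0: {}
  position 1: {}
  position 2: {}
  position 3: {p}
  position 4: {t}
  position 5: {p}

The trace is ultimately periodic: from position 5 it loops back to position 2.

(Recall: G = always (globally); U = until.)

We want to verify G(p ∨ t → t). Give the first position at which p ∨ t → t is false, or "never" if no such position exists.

3

Check p ∨ t → t at each position in order: 0 ✓, 1 ✓, 2 ✓.
At position 3 the labels are {p}, so p ∨ t → t is false there. This is the first violation.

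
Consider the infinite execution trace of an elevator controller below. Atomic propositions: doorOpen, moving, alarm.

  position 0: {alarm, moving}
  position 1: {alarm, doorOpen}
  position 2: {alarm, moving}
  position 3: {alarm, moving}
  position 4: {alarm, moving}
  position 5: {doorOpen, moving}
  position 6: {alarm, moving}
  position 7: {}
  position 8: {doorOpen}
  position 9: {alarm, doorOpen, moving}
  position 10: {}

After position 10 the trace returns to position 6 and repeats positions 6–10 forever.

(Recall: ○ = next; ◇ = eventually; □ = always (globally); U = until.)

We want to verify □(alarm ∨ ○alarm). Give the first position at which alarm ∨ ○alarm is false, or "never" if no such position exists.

Check alarm ∨ ○alarm at each position in order: 0 ✓, 1 ✓, 2 ✓, 3 ✓, 4 ✓, 5 ✓, 6 ✓.
At position 7 the labels are {} and the next position 8 has {doorOpen}, so alarm ∨ ○alarm is false there. This is the first violation.

7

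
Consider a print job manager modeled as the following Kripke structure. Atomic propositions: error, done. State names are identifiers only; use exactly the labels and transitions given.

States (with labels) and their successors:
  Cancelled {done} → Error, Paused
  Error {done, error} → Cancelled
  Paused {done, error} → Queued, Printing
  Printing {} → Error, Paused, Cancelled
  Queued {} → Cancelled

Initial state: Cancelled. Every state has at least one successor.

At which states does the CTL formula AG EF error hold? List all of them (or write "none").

States satisfying EF error: {Cancelled, Error, Paused, Printing, Queued}.
States satisfying AG EF error: {Cancelled, Error, Paused, Printing, Queued}.

{Cancelled, Error, Paused, Printing, Queued}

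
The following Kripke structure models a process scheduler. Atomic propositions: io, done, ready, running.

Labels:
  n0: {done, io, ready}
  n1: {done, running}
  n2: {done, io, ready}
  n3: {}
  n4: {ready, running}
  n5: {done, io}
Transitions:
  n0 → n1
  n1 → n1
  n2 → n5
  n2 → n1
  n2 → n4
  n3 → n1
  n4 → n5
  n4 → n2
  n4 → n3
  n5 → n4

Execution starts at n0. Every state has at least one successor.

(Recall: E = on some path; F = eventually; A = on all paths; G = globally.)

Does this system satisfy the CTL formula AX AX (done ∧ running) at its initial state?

States satisfying AX (done ∧ running): {n0, n1, n3}.
States satisfying AX AX (done ∧ running): {n0, n1, n3}.
n0 ∈ Sat(AX AX (done ∧ running)).

Satisfied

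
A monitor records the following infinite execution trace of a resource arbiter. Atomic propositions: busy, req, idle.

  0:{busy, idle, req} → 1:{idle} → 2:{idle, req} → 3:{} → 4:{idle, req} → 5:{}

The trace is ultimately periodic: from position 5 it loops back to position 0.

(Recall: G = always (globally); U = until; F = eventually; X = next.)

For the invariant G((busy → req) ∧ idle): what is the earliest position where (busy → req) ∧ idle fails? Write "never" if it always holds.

Check (busy → req) ∧ idle at each position in order: 0 ✓, 1 ✓, 2 ✓.
At position 3 the labels are {}, so (busy → req) ∧ idle is false there. This is the first violation.

3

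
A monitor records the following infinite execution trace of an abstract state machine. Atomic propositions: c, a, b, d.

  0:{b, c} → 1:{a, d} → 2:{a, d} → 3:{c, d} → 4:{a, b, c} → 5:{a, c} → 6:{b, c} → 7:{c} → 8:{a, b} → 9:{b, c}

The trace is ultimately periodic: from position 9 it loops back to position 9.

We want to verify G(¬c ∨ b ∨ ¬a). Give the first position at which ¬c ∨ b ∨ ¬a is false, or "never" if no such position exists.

5

Check ¬c ∨ b ∨ ¬a at each position in order: 0 ✓, 1 ✓, 2 ✓, 3 ✓, 4 ✓.
At position 5 the labels are {a, c}, so ¬c ∨ b ∨ ¬a is false there. This is the first violation.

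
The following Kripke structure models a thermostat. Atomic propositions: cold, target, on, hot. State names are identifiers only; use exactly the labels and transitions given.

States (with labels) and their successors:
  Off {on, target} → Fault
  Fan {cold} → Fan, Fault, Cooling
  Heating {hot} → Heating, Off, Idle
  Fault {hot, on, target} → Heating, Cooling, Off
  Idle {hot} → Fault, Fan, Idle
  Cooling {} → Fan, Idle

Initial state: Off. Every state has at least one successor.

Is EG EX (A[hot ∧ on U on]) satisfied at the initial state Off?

Satisfied

States satisfying EX (A[hot ∧ on U on]): {Off, Fan, Heating, Fault, Idle}.
States satisfying EG EX (A[hot ∧ on U on]): {Off, Fan, Heating, Fault, Idle}.
Off ∈ Sat(EG EX (A[hot ∧ on U on])).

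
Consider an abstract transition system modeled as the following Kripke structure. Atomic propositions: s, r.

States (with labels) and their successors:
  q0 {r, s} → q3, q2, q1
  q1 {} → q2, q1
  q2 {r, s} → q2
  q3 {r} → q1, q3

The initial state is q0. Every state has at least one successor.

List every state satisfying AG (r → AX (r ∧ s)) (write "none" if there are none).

States satisfying r → AX (r ∧ s): {q1, q2}.
States satisfying AG (r → AX (r ∧ s)): {q1, q2}.

{q1, q2}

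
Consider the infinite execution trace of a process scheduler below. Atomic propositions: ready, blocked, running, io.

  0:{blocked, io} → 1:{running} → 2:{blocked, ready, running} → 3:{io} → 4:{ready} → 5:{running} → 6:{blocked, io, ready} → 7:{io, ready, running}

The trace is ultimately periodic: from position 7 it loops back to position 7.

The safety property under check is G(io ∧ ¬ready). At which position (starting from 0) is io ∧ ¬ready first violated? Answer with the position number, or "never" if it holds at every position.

Check io ∧ ¬ready at each position in order: 0 ✓.
At position 1 the labels are {running}, so io ∧ ¬ready is false there. This is the first violation.

1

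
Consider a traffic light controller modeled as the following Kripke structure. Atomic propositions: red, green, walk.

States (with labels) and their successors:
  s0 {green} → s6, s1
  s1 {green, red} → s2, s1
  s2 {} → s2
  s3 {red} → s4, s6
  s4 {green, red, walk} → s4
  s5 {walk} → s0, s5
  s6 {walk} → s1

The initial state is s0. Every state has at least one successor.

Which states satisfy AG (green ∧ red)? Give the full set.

{s4}

States satisfying green ∧ red: {s1, s4}.
States satisfying AG (green ∧ red): {s4}.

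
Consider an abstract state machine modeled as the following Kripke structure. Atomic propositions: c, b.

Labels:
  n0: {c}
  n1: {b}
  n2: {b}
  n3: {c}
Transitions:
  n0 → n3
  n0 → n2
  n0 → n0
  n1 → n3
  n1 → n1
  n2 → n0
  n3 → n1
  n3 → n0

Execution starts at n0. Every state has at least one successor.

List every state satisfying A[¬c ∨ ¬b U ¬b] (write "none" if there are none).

States satisfying ¬c ∨ ¬b: {n0, n1, n2, n3}.
States satisfying ¬b: {n0, n3}.
States satisfying A[¬c ∨ ¬b U ¬b]: {n0, n2, n3}.

{n0, n2, n3}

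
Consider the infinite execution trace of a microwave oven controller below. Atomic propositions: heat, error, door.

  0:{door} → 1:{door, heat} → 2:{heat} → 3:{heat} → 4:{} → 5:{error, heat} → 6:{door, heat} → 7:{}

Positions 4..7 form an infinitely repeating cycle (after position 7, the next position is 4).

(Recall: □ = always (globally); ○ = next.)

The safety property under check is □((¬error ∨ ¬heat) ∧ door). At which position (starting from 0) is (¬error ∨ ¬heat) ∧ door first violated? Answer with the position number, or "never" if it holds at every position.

2

Check (¬error ∨ ¬heat) ∧ door at each position in order: 0 ✓, 1 ✓.
At position 2 the labels are {heat}, so (¬error ∨ ¬heat) ∧ door is false there. This is the first violation.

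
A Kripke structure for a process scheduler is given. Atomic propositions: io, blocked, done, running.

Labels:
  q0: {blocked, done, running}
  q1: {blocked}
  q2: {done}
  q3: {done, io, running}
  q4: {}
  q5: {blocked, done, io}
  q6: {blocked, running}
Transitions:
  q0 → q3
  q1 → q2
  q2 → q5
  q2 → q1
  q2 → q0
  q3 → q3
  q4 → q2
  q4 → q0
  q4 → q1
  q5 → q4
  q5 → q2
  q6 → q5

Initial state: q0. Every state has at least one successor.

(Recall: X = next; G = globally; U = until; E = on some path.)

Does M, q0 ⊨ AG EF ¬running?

No

States satisfying EF ¬running: {q1, q2, q4, q5, q6}.
States satisfying AG EF ¬running: ∅.
q0 is reachable from q0 and violates EF ¬running, so AG fails at q0.
q0 ∉ Sat(AG EF ¬running).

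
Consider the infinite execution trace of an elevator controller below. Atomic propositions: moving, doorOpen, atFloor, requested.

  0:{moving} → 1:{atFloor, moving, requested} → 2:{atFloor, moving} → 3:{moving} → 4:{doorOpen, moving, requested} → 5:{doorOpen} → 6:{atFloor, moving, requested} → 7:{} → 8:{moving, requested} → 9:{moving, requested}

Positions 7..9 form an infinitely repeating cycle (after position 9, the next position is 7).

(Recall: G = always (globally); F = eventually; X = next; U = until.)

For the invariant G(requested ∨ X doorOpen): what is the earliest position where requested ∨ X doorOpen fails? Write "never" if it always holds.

0

At position 0 the labels are {moving} and the next position 1 has {atFloor, moving, requested}, so requested ∨ X doorOpen is false there. This is the first violation.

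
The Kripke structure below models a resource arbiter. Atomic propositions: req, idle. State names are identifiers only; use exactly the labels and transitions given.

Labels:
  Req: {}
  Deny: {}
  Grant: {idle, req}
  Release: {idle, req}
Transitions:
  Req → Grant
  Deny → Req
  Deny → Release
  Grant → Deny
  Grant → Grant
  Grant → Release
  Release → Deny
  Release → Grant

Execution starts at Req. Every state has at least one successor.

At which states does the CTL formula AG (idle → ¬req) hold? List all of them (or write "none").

none

States satisfying idle → ¬req: {Req, Deny}.
States satisfying AG (idle → ¬req): ∅.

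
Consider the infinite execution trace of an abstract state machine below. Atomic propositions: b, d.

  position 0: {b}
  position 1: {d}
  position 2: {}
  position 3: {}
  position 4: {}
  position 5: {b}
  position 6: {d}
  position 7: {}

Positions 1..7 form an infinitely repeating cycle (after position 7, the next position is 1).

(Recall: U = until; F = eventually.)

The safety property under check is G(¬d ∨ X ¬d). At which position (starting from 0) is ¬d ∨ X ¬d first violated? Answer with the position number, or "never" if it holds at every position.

¬d ∨ X ¬d holds at every position 0..7, and those are all the positions the trace ever visits, so the invariant G(¬d ∨ X ¬d) is never violated.

never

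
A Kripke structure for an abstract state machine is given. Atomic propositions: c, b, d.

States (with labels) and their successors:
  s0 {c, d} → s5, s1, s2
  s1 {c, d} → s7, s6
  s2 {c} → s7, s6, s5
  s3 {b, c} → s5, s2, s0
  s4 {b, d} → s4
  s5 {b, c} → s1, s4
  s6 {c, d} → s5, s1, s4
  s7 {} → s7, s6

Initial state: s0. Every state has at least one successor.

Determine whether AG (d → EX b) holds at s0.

States satisfying d → EX b: {s0, s2, s3, s4, s5, s6, s7}.
States satisfying AG (d → EX b): {s4}.
s1 is reachable from s0 and violates d → EX b, so AG fails at s0.
s0 ∉ Sat(AG (d → EX b)).

Violated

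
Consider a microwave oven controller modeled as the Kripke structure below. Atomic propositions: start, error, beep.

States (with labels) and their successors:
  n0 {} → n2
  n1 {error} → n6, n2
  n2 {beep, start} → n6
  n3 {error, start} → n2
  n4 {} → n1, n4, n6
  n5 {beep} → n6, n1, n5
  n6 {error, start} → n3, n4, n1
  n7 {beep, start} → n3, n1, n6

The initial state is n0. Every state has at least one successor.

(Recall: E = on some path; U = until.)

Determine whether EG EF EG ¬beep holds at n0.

States satisfying EF EG ¬beep: {n0, n1, n2, n3, n4, n5, n6, n7}.
States satisfying EG EF EG ¬beep: {n0, n1, n2, n3, n4, n5, n6, n7}.
n0 ∈ Sat(EG EF EG ¬beep).

Yes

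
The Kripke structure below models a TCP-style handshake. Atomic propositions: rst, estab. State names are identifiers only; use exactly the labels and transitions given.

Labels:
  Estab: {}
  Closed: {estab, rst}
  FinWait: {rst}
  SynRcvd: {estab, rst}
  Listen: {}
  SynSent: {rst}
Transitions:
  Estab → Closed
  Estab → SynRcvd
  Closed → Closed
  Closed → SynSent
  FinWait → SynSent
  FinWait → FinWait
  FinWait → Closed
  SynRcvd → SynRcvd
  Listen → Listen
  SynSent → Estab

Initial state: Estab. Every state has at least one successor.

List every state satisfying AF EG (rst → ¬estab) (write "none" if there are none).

{FinWait, Listen}

States satisfying EG (rst → ¬estab): {FinWait, Listen}.
States satisfying AF EG (rst → ¬estab): {FinWait, Listen}.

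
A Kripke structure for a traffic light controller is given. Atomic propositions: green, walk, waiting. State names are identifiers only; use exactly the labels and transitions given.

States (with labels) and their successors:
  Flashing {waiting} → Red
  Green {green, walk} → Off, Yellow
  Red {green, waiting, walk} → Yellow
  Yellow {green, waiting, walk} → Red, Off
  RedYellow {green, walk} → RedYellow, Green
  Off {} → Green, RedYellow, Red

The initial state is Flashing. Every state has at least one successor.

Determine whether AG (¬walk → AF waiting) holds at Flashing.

States satisfying ¬walk → AF waiting: {Flashing, Green, Red, Yellow, RedYellow}.
States satisfying AG (¬walk → AF waiting): ∅.
Off is reachable from Flashing and violates ¬walk → AF waiting, so AG fails at Flashing.
Flashing ∉ Sat(AG (¬walk → AF waiting)).

Violated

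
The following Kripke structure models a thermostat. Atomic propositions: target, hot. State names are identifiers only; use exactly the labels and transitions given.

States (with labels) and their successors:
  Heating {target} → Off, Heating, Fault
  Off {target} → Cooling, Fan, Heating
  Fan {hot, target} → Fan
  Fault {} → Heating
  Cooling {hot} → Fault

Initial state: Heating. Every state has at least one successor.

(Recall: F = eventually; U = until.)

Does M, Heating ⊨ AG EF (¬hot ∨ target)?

States satisfying EF (¬hot ∨ target): {Heating, Off, Fan, Fault, Cooling}.
States satisfying AG EF (¬hot ∨ target): {Heating, Off, Fan, Fault, Cooling}.
Every state reachable from Heating satisfies EF (¬hot ∨ target).
Heating ∈ Sat(AG EF (¬hot ∨ target)).

Holds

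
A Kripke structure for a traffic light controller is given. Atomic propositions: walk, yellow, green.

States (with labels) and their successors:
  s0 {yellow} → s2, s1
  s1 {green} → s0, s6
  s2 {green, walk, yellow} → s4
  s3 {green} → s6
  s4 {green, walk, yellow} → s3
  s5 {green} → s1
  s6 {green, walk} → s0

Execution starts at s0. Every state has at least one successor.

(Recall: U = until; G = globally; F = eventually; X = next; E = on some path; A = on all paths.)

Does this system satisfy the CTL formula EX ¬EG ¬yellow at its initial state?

Yes

States satisfying ¬EG ¬yellow: {s0, s1, s2, s3, s4, s5, s6}.
States satisfying EX ¬EG ¬yellow: {s0, s1, s2, s3, s4, s5, s6}.
s0 ∈ Sat(EX ¬EG ¬yellow).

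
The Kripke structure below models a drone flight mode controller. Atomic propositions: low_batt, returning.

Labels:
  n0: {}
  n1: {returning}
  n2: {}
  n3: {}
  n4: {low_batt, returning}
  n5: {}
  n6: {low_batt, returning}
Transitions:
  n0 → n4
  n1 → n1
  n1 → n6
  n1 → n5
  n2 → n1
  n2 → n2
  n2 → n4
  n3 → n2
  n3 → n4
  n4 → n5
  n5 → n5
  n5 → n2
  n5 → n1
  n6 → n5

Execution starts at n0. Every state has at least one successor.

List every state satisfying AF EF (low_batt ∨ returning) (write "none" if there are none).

States satisfying EF (low_batt ∨ returning): {n0, n1, n2, n3, n4, n5, n6}.
States satisfying AF EF (low_batt ∨ returning): {n0, n1, n2, n3, n4, n5, n6}.

{n0, n1, n2, n3, n4, n5, n6}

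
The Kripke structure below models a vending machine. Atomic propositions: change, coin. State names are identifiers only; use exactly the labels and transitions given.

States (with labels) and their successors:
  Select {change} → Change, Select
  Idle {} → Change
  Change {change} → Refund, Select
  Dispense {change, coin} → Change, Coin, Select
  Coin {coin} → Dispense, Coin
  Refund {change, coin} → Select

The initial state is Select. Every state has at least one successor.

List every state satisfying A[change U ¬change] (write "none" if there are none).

States satisfying change: {Select, Change, Dispense, Refund}.
States satisfying ¬change: {Idle, Coin}.
States satisfying A[change U ¬change]: {Idle, Coin}.

{Idle, Coin}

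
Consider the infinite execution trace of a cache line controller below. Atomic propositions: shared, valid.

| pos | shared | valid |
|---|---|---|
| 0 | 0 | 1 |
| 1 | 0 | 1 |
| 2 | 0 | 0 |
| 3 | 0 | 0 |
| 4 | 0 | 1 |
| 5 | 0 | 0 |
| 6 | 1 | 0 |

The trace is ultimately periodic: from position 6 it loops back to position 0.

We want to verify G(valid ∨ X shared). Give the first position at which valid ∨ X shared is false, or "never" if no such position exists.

2

Check valid ∨ X shared at each position in order: 0 ✓, 1 ✓.
At position 2 the labels are {} and the next position 3 has {}, so valid ∨ X shared is false there. This is the first violation.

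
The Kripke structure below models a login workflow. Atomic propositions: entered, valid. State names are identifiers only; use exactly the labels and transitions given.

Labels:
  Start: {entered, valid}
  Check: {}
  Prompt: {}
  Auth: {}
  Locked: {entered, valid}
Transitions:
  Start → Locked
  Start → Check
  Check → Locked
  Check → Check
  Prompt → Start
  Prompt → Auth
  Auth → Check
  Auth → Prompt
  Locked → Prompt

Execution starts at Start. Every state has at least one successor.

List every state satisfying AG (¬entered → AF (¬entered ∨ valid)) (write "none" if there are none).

States satisfying ¬entered → AF (¬entered ∨ valid): {Start, Check, Prompt, Auth, Locked}.
States satisfying AG (¬entered → AF (¬entered ∨ valid)): {Start, Check, Prompt, Auth, Locked}.

{Start, Check, Prompt, Auth, Locked}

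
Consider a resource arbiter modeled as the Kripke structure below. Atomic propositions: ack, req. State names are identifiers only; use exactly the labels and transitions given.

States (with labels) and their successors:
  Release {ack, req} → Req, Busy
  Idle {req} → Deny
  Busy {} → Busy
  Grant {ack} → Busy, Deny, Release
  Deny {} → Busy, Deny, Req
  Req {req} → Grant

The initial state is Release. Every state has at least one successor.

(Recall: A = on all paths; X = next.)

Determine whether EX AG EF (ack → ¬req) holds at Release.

States satisfying AG EF (ack → ¬req): {Release, Idle, Busy, Grant, Deny, Req}.
States satisfying EX AG EF (ack → ¬req): {Release, Idle, Busy, Grant, Deny, Req}.
Release ∈ Sat(EX AG EF (ack → ¬req)).

Yes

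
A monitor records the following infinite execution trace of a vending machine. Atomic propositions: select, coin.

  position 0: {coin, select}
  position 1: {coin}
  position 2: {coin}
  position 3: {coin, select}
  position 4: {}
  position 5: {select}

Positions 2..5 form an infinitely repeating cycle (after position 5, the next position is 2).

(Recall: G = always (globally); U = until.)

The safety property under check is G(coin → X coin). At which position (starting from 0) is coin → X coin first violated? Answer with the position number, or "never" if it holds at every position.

Check coin → X coin at each position in order: 0 ✓, 1 ✓, 2 ✓.
At position 3 the labels are {coin, select} and the next position 4 has {}, so coin → X coin is false there. This is the first violation.

3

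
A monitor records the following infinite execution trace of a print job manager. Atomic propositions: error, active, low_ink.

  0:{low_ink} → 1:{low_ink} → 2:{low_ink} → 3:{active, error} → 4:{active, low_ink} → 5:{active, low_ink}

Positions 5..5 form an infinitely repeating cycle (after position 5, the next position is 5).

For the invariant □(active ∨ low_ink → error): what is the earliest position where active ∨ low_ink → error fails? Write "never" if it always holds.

0

At position 0 the labels are {low_ink}, so active ∨ low_ink → error is false there. This is the first violation.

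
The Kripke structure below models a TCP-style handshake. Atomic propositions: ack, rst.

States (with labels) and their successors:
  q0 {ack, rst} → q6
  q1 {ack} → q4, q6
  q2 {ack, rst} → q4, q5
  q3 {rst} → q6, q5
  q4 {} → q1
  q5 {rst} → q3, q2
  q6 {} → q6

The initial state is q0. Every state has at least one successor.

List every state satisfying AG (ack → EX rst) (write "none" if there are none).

{q6}

States satisfying ack → EX rst: {q2, q3, q4, q5, q6}.
States satisfying AG (ack → EX rst): {q6}.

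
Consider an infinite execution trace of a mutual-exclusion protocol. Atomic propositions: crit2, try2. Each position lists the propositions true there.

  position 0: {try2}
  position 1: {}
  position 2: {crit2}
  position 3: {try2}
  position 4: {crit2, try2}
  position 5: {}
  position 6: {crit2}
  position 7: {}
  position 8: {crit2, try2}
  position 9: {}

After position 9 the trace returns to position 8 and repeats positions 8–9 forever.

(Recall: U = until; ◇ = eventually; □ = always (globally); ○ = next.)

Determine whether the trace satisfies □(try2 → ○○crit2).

Violated

try2 → ○○crit2 must hold at every position from 0 onward. It fails at position 3, so □(try2 → ○○crit2) is false.
Positions where try2 holds: 0, 3, 4, 8.
Check ○○crit2 at each: 0→ok, 3→fails, 4→ok, 8→ok.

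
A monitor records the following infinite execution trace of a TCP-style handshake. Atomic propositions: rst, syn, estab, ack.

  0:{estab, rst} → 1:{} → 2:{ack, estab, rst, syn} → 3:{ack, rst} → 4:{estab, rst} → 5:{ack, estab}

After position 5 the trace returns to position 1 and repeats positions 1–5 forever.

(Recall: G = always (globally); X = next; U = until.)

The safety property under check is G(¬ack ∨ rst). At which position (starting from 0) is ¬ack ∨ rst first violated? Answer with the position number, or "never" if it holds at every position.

5

Check ¬ack ∨ rst at each position in order: 0 ✓, 1 ✓, 2 ✓, 3 ✓, 4 ✓.
At position 5 the labels are {ack, estab}, so ¬ack ∨ rst is false there. This is the first violation.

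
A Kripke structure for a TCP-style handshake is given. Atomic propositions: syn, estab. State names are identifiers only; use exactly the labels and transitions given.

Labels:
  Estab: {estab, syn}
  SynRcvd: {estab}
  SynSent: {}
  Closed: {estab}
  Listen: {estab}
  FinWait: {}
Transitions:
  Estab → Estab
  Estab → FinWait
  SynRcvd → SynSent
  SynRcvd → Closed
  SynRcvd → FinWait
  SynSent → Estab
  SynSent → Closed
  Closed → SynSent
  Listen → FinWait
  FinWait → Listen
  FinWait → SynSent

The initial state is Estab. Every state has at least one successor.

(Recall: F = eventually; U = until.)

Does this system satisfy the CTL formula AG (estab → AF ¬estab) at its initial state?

Does not hold

States satisfying estab → AF ¬estab: {SynRcvd, SynSent, Closed, Listen, FinWait}.
States satisfying AG (estab → AF ¬estab): ∅.
Estab is reachable from Estab and violates estab → AF ¬estab, so AG fails at Estab.
Estab ∉ Sat(AG (estab → AF ¬estab)).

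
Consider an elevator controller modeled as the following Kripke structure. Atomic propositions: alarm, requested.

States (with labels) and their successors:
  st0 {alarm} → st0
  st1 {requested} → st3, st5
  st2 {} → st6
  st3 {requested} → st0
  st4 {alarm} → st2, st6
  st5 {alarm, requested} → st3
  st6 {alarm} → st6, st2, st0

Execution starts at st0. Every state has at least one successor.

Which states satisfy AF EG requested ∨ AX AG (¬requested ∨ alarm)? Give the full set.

{st0, st2, st3, st4, st6}

States satisfying EG requested: ∅.
States satisfying AF EG requested: ∅.
States satisfying AG (¬requested ∨ alarm): {st0, st2, st4, st6}.
States satisfying AX AG (¬requested ∨ alarm): {st0, st2, st3, st4, st6}.
States satisfying AF EG requested ∨ AX AG (¬requested ∨ alarm): {st0, st2, st3, st4, st6}.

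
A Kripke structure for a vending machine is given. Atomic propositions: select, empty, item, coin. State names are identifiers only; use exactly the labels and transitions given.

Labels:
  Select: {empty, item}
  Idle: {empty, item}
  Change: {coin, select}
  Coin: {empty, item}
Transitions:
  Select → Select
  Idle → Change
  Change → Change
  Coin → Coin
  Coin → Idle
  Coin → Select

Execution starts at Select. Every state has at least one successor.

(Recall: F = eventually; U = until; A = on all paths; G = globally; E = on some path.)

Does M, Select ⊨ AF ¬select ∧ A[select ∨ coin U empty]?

Holds

States satisfying ¬select: {Select, Idle, Coin}.
States satisfying AF ¬select: {Select, Idle, Coin}.
States satisfying select ∨ coin: {Change}.
States satisfying empty: {Select, Idle, Coin}.
States satisfying A[select ∨ coin U empty]: {Select, Idle, Coin}.
States satisfying AF ¬select ∧ A[select ∨ coin U empty]: {Select, Idle, Coin}.
Select ∈ Sat(AF ¬select ∧ A[select ∨ coin U empty]).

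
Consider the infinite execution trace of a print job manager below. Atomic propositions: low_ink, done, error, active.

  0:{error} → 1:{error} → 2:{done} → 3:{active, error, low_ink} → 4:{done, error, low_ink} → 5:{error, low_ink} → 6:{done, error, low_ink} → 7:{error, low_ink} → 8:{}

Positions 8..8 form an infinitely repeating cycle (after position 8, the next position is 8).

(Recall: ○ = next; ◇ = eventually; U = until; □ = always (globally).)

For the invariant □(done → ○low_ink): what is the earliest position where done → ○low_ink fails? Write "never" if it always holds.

never

done → ○low_ink holds at every position 0..8, and those are all the positions the trace ever visits, so the invariant □(done → ○low_ink) is never violated.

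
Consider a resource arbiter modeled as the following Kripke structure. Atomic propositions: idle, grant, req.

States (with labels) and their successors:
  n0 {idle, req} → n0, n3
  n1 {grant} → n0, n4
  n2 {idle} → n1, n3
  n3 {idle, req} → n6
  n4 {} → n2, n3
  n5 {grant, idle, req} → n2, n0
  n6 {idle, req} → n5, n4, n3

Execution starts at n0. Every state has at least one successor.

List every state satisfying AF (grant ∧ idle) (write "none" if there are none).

States satisfying grant ∧ idle: {n5}.
States satisfying AF (grant ∧ idle): {n5}.

{n5}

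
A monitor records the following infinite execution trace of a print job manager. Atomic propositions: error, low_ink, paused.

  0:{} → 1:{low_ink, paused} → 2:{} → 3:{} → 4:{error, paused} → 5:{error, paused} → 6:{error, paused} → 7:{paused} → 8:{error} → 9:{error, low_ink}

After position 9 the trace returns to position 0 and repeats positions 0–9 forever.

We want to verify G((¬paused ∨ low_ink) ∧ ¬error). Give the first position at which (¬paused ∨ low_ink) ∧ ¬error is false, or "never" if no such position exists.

Check (¬paused ∨ low_ink) ∧ ¬error at each position in order: 0 ✓, 1 ✓, 2 ✓, 3 ✓.
At position 4 the labels are {error, paused}, so (¬paused ∨ low_ink) ∧ ¬error is false there. This is the first violation.

4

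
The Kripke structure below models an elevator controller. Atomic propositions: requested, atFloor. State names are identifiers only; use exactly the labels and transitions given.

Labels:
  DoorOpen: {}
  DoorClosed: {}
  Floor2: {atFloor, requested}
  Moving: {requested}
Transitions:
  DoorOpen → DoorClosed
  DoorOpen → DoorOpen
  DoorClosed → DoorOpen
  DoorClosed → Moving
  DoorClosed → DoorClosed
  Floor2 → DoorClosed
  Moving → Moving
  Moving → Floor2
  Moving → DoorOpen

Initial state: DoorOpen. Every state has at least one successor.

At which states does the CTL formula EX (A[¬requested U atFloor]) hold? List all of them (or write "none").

{Moving}

States satisfying A[¬requested U atFloor]: {Floor2}.
States satisfying EX (A[¬requested U atFloor]): {Moving}.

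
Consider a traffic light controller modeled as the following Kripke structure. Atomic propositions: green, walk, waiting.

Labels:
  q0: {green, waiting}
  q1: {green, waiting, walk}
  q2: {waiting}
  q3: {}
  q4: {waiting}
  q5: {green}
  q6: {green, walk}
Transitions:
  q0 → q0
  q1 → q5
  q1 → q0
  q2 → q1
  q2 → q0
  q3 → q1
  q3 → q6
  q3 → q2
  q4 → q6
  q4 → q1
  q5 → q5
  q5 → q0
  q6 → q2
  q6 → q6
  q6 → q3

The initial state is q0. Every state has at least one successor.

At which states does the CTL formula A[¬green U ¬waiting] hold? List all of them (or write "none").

States satisfying ¬green: {q2, q3, q4}.
States satisfying ¬waiting: {q3, q5, q6}.
States satisfying A[¬green U ¬waiting]: {q3, q5, q6}.

{q3, q5, q6}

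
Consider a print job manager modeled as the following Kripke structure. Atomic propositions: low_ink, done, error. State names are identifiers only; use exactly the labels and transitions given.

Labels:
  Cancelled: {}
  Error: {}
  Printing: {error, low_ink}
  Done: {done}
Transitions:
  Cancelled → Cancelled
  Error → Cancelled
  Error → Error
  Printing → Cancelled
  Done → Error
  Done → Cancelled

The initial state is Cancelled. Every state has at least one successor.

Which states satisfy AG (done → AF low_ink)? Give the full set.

{Cancelled, Error, Printing}

States satisfying done → AF low_ink: {Cancelled, Error, Printing}.
States satisfying AG (done → AF low_ink): {Cancelled, Error, Printing}.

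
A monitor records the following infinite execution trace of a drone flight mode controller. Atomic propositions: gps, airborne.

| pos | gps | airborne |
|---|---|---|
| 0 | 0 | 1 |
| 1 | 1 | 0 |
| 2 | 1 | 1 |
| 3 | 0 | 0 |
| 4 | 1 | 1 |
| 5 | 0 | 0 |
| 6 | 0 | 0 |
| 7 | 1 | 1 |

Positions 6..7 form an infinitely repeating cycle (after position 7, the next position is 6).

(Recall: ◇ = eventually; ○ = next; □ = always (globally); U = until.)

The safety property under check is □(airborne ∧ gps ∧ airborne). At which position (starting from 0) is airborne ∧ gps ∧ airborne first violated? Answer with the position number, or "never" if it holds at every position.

At position 0 the labels are {airborne}, so airborne ∧ gps ∧ airborne is false there. This is the first violation.

0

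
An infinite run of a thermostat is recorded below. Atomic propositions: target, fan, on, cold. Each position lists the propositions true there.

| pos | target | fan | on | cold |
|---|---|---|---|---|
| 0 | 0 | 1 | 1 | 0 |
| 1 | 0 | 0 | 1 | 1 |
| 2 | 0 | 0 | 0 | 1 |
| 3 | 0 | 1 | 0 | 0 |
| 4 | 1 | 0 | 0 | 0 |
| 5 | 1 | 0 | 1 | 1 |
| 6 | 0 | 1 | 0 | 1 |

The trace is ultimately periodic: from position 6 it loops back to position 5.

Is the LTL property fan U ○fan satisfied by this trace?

No

Walking from position 0: at position 1, ○fan has not yet held and fan fails, so fan U ○fan is false.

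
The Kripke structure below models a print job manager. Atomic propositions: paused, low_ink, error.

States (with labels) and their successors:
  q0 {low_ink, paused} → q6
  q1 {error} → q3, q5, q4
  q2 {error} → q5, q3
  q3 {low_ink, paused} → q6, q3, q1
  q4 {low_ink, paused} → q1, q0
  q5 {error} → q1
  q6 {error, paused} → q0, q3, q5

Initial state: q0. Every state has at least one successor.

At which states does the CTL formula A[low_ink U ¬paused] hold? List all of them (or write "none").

{q1, q2, q5}

States satisfying low_ink: {q0, q3, q4}.
States satisfying ¬paused: {q1, q2, q5}.
States satisfying A[low_ink U ¬paused]: {q1, q2, q5}.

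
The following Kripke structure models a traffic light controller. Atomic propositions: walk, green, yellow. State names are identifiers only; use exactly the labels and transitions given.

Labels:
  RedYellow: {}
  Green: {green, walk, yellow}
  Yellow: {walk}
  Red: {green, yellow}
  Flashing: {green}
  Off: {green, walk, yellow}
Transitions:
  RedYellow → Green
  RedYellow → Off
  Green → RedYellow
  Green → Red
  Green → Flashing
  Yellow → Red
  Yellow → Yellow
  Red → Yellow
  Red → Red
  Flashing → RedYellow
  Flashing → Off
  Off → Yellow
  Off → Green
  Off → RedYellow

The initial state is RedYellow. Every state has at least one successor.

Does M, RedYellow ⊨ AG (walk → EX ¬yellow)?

Yes

States satisfying walk → EX ¬yellow: {RedYellow, Green, Yellow, Red, Flashing, Off}.
States satisfying AG (walk → EX ¬yellow): {RedYellow, Green, Yellow, Red, Flashing, Off}.
Every state reachable from RedYellow satisfies walk → EX ¬yellow.
RedYellow ∈ Sat(AG (walk → EX ¬yellow)).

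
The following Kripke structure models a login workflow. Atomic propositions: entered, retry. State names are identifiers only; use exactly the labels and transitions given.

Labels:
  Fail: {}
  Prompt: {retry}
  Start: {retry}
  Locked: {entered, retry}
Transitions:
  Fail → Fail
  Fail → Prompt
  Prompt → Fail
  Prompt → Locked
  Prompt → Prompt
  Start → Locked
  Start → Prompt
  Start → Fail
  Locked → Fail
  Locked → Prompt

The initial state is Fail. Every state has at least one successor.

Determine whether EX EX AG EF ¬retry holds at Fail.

States satisfying EX AG EF ¬retry: {Fail, Prompt, Start, Locked}.
States satisfying EX EX AG EF ¬retry: {Fail, Prompt, Start, Locked}.
Fail ∈ Sat(EX EX AG EF ¬retry).

Yes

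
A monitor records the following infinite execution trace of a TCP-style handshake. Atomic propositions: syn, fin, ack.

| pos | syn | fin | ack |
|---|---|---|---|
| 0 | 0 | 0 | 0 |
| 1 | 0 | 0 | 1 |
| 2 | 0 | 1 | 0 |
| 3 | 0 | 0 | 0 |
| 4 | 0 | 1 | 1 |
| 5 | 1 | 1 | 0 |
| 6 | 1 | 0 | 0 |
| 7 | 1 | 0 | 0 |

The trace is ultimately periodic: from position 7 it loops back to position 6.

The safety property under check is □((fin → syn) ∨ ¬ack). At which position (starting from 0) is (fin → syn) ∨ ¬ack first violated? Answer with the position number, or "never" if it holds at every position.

4

Check (fin → syn) ∨ ¬ack at each position in order: 0 ✓, 1 ✓, 2 ✓, 3 ✓.
At position 4 the labels are {ack, fin}, so (fin → syn) ∨ ¬ack is false there. This is the first violation.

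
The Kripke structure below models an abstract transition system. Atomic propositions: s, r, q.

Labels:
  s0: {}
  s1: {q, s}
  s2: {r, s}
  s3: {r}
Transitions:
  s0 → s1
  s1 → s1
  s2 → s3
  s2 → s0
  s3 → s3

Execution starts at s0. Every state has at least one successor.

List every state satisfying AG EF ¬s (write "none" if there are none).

{s3}

States satisfying EF ¬s: {s0, s2, s3}.
States satisfying AG EF ¬s: {s3}.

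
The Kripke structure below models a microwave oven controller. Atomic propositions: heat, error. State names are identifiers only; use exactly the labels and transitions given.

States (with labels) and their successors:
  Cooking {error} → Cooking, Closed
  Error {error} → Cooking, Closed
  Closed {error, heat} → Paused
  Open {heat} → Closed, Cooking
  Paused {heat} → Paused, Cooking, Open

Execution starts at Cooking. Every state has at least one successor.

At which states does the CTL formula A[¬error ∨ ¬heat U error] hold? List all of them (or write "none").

{Cooking, Error, Closed, Open}

States satisfying ¬error ∨ ¬heat: {Cooking, Error, Open, Paused}.
States satisfying error: {Cooking, Error, Closed}.
States satisfying A[¬error ∨ ¬heat U error]: {Cooking, Error, Closed, Open}.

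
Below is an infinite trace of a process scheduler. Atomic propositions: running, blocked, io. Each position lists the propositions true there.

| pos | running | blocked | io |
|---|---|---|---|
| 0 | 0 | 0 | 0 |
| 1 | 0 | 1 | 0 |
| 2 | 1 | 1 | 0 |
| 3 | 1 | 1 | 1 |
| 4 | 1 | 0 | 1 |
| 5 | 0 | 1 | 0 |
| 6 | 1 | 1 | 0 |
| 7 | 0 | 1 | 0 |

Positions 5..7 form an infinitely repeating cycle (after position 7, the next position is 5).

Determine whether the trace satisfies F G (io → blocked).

Holds

G (io → blocked) holds at position 5, which is reachable from 0, so F G (io → blocked) holds.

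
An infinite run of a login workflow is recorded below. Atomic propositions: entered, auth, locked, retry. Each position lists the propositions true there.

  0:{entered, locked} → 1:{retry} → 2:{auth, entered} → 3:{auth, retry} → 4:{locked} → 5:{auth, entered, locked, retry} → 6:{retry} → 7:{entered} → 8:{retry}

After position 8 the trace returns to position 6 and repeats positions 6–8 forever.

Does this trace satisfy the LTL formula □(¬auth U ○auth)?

¬auth U ○auth must hold at every position from 0 onward. It fails at position 3, so □(¬auth U ○auth) is false.

No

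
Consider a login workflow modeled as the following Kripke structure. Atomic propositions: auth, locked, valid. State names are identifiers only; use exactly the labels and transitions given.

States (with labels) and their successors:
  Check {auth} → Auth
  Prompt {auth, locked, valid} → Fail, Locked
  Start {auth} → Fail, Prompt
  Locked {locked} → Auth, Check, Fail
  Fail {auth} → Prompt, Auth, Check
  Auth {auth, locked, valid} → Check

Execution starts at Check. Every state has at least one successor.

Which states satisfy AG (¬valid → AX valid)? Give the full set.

{Check, Auth}

States satisfying ¬valid → AX valid: {Check, Prompt, Auth}.
States satisfying AG (¬valid → AX valid): {Check, Auth}.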